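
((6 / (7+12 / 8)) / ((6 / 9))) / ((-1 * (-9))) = 2 / 17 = 0.12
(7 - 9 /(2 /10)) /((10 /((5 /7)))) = -19 /7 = -2.71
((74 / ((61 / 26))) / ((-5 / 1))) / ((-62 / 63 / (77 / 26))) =179487 / 9455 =18.98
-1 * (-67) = 67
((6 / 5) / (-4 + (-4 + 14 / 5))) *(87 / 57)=-0.35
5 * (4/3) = 20/3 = 6.67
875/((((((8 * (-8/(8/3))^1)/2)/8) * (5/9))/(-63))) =66150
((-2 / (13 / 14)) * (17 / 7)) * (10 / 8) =-85 / 13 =-6.54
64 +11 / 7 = 459 / 7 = 65.57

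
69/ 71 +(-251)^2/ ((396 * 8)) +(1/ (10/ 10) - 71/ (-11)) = 6368399/ 224928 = 28.31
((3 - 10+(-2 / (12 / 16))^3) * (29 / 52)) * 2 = -20329 / 702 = -28.96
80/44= 20/11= 1.82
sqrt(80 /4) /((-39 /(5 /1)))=-10 *sqrt(5) /39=-0.57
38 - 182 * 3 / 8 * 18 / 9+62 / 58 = -5651 / 58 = -97.43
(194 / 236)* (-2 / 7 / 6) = -97 / 2478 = -0.04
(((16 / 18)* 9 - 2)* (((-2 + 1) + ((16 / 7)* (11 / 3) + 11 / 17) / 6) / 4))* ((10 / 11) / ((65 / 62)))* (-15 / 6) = -167555 / 102102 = -1.64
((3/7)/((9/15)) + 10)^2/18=625/98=6.38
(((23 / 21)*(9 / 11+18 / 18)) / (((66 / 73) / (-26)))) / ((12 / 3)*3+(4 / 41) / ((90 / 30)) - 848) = 4474535 / 65318946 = 0.07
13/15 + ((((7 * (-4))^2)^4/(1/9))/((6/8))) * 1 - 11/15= 68004359700482/15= 4533623980032.13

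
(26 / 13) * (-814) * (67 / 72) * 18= -27269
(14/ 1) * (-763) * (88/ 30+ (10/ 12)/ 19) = -9063677/ 285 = -31802.38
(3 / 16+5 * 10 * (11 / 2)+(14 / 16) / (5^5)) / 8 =13759389 / 400000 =34.40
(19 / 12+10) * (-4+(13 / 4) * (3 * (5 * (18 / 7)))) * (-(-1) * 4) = 236161 / 42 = 5622.88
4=4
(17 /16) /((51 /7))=7 /48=0.15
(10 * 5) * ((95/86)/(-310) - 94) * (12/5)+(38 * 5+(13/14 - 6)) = -207064203/18662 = -11095.50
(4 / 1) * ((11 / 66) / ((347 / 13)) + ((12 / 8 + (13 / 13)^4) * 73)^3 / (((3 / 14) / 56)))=6614456051026 / 1041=6353944333.36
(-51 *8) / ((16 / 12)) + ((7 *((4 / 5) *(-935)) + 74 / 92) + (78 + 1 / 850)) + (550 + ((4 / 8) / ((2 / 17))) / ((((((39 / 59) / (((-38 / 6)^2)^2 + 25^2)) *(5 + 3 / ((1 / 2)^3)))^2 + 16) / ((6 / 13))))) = -1138510958460442951171666 / 231730979363179103275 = -4913.07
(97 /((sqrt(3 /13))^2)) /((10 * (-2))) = -21.02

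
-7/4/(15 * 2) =-7/120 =-0.06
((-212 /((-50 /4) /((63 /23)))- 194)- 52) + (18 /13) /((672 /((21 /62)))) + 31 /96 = -199.22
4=4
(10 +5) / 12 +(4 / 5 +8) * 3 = 27.65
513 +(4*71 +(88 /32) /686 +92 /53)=116162335 /145432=798.74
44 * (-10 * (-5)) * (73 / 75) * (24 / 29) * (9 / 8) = 57816 / 29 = 1993.66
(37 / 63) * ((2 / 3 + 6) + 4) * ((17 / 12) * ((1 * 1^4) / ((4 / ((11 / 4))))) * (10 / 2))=34595 / 1134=30.51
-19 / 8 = -2.38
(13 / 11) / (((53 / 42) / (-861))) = -470106 / 583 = -806.36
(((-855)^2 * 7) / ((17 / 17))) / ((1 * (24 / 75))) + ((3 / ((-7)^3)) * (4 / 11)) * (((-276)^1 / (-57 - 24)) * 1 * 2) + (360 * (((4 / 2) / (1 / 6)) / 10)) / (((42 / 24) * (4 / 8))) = 4344231901435 / 271656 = 15991665.57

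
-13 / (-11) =13 / 11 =1.18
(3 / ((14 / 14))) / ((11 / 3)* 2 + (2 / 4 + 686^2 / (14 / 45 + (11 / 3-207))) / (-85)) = 1747260 / 20150269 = 0.09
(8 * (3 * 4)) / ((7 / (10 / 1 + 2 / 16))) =972 / 7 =138.86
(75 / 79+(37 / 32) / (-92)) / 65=217877 / 15117440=0.01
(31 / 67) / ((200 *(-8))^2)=31 / 171520000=0.00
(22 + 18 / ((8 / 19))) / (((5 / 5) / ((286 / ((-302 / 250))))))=-4629625 / 302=-15329.88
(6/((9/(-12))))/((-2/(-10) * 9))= -40/9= -4.44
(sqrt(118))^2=118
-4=-4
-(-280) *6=1680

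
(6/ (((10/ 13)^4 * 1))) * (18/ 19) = 771147/ 47500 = 16.23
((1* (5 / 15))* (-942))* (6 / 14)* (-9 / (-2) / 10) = -4239 / 70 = -60.56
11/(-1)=-11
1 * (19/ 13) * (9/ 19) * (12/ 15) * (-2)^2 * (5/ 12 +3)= 7.57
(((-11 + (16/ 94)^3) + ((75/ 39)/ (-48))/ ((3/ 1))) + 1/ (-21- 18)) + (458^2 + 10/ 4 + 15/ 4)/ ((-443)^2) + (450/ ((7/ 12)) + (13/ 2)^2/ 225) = 1694649101981491069/ 2224967464028400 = 761.65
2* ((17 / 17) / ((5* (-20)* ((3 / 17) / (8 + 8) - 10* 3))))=136 / 203925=0.00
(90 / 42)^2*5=1125 / 49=22.96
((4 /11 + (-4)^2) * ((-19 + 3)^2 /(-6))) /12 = -640 /11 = -58.18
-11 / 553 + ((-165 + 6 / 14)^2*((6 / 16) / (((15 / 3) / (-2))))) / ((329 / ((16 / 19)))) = -1260501227 / 120988105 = -10.42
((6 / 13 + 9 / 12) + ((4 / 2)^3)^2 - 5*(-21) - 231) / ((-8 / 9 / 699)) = 19885851 / 416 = 47802.53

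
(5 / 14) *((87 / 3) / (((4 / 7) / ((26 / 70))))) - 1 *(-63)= 3905 / 56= 69.73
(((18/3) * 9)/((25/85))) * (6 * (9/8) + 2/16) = 5049/4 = 1262.25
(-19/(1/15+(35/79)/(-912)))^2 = 5205333510400/63154809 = 82421.81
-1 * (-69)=69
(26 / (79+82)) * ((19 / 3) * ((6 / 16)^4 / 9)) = 0.00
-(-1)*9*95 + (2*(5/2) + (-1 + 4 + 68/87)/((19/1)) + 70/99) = 46961567/54549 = 860.91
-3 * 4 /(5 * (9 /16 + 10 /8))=-192 /145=-1.32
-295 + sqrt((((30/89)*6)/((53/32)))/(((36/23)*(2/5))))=-295 + 20*sqrt(108491)/4717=-293.60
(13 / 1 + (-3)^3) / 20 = -7 / 10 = -0.70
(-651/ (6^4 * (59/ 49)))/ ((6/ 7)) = -0.49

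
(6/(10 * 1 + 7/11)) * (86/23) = 1892/897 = 2.11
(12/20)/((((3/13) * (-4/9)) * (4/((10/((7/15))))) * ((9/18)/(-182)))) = 22815/2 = 11407.50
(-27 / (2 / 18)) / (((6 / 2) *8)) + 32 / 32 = -73 / 8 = -9.12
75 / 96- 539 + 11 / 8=-17179 / 32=-536.84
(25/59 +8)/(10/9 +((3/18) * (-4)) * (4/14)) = 31311/3422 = 9.15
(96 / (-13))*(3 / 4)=-72 / 13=-5.54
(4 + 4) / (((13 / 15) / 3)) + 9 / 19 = 6957 / 247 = 28.17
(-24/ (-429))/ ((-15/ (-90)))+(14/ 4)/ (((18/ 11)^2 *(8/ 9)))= 148769/ 82368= 1.81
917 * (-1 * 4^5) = -939008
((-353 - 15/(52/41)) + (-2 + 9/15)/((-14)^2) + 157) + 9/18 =-94337/455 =-207.33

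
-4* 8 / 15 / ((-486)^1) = 16 / 3645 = 0.00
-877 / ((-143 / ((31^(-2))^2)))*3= 2631 / 132063503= 0.00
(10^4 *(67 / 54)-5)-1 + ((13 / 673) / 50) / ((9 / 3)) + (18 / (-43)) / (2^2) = 242244880328 / 19533825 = 12401.30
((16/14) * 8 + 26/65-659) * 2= -45462/35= -1298.91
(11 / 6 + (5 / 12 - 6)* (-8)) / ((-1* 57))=-31 / 38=-0.82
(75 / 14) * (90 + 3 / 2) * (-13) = -6372.32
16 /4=4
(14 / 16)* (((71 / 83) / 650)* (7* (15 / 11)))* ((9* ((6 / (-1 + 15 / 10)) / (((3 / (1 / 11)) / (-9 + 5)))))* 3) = -281799 / 652795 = -0.43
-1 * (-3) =3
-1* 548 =-548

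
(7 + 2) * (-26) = -234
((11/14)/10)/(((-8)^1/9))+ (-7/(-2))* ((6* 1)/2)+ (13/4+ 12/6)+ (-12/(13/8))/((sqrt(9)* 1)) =192193/14560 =13.20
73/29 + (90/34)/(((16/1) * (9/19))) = 22611/7888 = 2.87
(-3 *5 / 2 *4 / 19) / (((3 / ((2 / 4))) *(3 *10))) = -1 / 114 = -0.01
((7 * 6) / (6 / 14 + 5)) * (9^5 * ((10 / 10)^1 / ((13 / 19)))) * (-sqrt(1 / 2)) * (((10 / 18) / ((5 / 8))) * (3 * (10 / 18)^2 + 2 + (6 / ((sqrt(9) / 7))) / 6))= -20289528 * sqrt(2) / 13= -2207209.67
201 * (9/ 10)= 1809/ 10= 180.90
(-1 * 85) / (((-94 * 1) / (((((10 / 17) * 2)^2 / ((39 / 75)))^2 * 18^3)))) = 1458000000000 / 39023959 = 37361.66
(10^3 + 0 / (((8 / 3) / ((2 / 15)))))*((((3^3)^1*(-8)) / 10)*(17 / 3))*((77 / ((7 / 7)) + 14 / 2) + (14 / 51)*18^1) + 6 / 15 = -54431998 / 5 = -10886399.60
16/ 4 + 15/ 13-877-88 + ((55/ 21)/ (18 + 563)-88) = -166201307/ 158613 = -1047.84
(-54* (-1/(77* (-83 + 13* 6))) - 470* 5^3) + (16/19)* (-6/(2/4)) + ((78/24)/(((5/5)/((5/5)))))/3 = -5157879257/87780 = -58759.16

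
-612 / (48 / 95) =-4845 / 4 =-1211.25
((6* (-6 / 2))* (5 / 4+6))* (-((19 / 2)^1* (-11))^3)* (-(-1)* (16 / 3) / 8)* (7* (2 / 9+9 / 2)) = -157526571895 / 48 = -3281803581.15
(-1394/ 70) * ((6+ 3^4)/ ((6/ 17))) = -343621/ 70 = -4908.87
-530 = -530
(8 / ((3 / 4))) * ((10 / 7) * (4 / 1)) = 60.95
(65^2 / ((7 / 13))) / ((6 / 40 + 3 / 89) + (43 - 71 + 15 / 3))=-97766500 / 284291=-343.90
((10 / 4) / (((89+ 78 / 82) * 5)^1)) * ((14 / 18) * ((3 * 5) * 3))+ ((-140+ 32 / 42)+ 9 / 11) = -235516115 / 1703856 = -138.23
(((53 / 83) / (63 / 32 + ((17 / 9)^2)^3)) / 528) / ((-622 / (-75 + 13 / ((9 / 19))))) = 446489172 / 228824834113513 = 0.00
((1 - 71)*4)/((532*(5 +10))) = -2/57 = -0.04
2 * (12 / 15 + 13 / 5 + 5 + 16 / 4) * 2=248 / 5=49.60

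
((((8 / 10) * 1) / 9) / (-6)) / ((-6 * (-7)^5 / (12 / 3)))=-4 / 6806835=-0.00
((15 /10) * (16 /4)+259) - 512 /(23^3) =3223743 /12167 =264.96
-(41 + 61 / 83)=-41.73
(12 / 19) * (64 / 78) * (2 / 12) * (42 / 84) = 32 / 741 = 0.04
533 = 533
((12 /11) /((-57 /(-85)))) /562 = 170 /58729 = 0.00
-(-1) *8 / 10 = 0.80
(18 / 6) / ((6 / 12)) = 6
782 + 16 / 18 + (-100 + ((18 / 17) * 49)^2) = 8777510 / 2601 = 3374.67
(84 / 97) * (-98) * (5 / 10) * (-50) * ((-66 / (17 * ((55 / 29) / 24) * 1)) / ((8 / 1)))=-21485520 / 1649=-13029.42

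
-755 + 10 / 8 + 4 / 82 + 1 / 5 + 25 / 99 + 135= -618.25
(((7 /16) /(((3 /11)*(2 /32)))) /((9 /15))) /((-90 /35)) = -2695 /162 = -16.64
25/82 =0.30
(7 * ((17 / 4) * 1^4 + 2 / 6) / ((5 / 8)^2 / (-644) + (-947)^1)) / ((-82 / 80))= 0.03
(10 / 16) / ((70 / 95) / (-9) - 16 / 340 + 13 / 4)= 72675 / 362918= 0.20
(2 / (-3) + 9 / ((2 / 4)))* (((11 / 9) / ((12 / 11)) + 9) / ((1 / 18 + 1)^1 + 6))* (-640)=-18187520 / 1143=-15912.09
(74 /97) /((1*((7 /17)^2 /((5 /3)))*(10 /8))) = 85544 /14259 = 6.00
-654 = -654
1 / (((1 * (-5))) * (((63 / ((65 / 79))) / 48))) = -0.13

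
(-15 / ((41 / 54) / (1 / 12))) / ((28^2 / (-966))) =9315 / 4592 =2.03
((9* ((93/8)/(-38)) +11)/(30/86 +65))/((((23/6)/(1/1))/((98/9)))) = 229663/640680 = 0.36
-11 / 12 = -0.92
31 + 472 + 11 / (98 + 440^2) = 97430105 / 193698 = 503.00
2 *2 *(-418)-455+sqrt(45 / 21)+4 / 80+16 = -42219 / 20+sqrt(105) / 7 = -2109.49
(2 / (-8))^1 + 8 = 31 / 4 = 7.75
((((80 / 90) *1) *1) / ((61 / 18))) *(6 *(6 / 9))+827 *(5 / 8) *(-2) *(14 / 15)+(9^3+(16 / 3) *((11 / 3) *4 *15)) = 114503 / 122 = 938.55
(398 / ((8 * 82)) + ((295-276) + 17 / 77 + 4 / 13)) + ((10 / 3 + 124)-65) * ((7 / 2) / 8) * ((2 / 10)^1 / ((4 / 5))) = 212385301 / 7879872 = 26.95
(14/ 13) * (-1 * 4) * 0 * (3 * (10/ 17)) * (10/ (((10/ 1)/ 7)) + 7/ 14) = 0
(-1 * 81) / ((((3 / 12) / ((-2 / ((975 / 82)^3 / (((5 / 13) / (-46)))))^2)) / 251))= -305222698109696 / 37926698854306640625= -0.00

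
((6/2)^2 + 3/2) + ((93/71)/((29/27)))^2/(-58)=1287769404/122944949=10.47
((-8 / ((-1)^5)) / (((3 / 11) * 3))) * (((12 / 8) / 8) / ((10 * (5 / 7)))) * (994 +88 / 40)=383537 / 1500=255.69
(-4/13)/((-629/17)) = 4/481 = 0.01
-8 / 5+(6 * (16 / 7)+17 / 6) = 3139 / 210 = 14.95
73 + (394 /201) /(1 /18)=7255 /67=108.28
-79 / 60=-1.32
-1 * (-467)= 467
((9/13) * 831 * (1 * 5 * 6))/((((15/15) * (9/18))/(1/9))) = 49860/13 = 3835.38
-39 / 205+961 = 196966 / 205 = 960.81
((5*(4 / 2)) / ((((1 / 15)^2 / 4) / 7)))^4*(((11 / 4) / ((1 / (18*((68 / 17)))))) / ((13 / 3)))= 9357258834000000000000 / 13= 719789141076923076923.08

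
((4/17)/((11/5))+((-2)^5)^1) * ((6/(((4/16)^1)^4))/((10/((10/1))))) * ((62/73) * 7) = -3975745536/13651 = -291242.07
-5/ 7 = -0.71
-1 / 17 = -0.06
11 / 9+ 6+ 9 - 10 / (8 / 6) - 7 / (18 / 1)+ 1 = 28 / 3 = 9.33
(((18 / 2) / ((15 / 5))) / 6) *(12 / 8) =3 / 4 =0.75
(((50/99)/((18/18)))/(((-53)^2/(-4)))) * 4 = -800/278091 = -0.00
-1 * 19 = -19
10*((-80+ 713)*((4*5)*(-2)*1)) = -253200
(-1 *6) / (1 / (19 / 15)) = -38 / 5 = -7.60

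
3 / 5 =0.60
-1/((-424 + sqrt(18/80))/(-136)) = -2306560/7191031 -816*sqrt(10)/7191031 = -0.32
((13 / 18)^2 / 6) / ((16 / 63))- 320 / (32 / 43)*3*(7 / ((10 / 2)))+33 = -6126305 / 3456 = -1772.66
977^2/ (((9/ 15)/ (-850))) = -4056748250/ 3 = -1352249416.67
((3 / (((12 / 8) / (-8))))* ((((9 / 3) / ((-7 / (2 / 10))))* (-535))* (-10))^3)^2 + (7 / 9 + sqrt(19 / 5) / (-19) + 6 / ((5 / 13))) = 2380575280567346751.05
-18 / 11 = -1.64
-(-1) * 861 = 861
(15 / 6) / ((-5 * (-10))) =1 / 20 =0.05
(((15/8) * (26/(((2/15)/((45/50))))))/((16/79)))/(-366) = -138645/31232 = -4.44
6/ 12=1/ 2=0.50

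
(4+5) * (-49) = -441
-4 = -4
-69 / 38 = -1.82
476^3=107850176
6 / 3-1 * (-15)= 17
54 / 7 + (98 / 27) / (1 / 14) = 11062 / 189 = 58.53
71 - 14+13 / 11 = 640 / 11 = 58.18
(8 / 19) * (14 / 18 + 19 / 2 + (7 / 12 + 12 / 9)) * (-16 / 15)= -14048 / 2565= -5.48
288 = 288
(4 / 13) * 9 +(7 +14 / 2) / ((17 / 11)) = 2614 / 221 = 11.83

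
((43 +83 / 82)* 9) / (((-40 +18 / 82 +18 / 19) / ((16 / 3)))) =-1645704 / 30251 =-54.40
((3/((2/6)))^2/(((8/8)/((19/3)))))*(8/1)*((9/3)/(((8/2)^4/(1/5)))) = 1539/160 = 9.62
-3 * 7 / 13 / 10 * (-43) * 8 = 3612 / 65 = 55.57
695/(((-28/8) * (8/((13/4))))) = -9035/112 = -80.67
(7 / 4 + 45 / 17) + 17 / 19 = 6837 / 1292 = 5.29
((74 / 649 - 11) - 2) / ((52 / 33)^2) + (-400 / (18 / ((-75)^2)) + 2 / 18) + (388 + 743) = -177861374953 / 1435824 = -123874.08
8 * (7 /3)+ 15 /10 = 121 /6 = 20.17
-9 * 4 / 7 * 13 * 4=-1872 / 7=-267.43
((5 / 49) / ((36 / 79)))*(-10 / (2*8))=-1975 / 14112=-0.14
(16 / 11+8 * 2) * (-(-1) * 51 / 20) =2448 / 55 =44.51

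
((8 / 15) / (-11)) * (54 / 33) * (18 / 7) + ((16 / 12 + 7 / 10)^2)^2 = 11587459327 / 686070000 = 16.89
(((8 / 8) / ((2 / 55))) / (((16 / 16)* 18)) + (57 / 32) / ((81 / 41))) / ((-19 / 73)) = -153227 / 16416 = -9.33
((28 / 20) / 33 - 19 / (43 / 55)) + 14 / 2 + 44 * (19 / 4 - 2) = 736036 / 7095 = 103.74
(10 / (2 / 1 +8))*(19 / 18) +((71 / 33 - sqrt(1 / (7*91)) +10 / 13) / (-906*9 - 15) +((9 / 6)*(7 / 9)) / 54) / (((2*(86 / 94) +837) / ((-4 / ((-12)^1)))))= 47*sqrt(13) / 87923151225 +23685609787 / 22438819260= 1.06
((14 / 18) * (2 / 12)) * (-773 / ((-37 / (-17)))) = -91987 / 1998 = -46.04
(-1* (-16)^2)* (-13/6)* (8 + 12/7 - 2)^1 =29952/7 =4278.86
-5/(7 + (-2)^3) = 5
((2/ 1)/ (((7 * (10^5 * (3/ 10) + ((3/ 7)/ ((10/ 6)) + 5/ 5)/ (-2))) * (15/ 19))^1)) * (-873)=-291/ 27631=-0.01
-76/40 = -19/10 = -1.90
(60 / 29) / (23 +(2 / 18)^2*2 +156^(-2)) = 13141440 / 146246101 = 0.09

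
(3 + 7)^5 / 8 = 12500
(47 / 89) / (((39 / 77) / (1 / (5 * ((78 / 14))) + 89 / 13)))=4856698 / 676845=7.18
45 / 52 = 0.87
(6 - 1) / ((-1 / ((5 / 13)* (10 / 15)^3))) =-200 / 351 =-0.57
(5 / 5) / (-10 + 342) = 0.00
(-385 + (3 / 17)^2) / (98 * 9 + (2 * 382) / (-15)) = -834420 / 1801337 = -0.46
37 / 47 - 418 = -19609 / 47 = -417.21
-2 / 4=-1 / 2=-0.50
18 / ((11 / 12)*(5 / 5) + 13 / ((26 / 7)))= 216 / 53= 4.08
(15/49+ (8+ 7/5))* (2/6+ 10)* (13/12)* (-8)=-1916668/2205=-869.24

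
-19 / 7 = -2.71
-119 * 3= -357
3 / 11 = 0.27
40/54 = 0.74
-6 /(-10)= 3 /5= 0.60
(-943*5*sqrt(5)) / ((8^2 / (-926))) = 2183045*sqrt(5) / 32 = 152544.91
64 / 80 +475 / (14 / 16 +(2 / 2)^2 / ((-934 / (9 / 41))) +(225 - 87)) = 448882124 / 106361405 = 4.22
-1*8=-8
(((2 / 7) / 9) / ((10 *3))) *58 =58 / 945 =0.06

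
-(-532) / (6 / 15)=1330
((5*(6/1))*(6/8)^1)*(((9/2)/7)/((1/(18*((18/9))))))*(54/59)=196830/413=476.59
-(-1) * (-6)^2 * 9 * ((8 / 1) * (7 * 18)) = 326592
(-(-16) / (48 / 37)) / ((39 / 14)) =518 / 117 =4.43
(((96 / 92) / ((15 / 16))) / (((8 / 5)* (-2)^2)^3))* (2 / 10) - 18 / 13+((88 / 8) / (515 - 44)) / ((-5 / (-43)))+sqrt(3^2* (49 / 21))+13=sqrt(21)+2130160627 / 180261120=16.40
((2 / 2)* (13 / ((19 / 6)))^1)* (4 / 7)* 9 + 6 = 3606 / 133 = 27.11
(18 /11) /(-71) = -18 /781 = -0.02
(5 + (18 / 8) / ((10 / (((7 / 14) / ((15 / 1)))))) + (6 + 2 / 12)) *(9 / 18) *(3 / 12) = 13409 / 9600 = 1.40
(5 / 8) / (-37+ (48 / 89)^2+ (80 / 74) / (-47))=-0.02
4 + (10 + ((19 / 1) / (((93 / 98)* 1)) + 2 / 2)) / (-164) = 58123 / 15252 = 3.81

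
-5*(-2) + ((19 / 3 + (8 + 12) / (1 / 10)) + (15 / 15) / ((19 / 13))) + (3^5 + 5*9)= 28786 / 57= 505.02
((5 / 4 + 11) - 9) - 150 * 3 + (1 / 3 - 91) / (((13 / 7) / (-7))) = -16381 / 156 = -105.01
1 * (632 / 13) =632 / 13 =48.62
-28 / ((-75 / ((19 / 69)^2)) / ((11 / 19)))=5852 / 357075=0.02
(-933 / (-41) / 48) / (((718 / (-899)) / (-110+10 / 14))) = 213885585 / 3297056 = 64.87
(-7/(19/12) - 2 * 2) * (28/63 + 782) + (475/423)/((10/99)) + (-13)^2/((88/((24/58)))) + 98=-16611121034/2563803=-6479.09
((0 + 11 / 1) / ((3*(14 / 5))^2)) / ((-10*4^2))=-55 / 56448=-0.00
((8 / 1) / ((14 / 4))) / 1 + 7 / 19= 353 / 133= 2.65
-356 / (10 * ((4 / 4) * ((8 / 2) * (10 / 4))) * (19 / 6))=-534 / 475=-1.12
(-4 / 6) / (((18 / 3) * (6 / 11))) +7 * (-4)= -1523 / 54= -28.20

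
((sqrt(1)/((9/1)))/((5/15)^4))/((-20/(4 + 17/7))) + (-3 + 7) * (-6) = -753/28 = -26.89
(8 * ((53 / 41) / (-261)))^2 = 179776 / 114511401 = 0.00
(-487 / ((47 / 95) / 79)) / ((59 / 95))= -347218825 / 2773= -125214.15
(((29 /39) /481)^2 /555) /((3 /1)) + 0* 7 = 841 /585913634865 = 0.00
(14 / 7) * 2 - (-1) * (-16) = -12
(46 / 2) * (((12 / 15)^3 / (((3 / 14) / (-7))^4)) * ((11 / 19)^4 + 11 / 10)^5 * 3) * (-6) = -9282265092853035598170068460821591548608 / 14683583381853889919279531640625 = -632152578.25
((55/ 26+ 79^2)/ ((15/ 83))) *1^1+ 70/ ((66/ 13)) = 148258223/ 4290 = 34559.03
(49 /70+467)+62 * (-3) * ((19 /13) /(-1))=96141 /130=739.55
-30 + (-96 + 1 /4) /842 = -101423 /3368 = -30.11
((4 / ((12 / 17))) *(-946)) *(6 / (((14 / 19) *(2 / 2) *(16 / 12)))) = -458337 / 14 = -32738.36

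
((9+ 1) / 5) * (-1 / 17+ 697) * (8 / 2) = 94784 / 17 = 5575.53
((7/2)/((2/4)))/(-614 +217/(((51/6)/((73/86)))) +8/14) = -35819/3028027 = -0.01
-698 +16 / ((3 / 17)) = -1822 / 3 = -607.33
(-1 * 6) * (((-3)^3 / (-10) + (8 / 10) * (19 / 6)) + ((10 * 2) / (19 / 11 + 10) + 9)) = -20561 / 215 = -95.63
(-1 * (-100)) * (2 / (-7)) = -200 / 7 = -28.57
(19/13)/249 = 19/3237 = 0.01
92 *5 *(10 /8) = 575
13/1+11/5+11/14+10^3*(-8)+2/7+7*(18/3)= -555921/70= -7941.73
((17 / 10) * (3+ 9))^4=108243216 / 625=173189.15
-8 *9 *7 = -504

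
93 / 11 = 8.45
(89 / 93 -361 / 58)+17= 63287 / 5394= 11.73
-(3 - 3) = 0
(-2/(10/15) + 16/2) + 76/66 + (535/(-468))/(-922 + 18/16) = 58336309/9481329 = 6.15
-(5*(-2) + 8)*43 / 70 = 1.23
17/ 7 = 2.43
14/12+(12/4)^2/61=481/366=1.31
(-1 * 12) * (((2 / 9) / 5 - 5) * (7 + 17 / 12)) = 22523 / 45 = 500.51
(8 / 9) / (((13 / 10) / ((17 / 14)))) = 680 / 819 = 0.83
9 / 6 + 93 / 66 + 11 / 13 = 537 / 143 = 3.76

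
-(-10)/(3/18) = 60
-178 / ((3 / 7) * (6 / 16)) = -9968 / 9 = -1107.56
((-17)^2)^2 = 83521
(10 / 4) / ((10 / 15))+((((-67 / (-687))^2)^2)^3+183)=8256603826920246997208048300056723951 / 44212068684981067021860400367486724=186.75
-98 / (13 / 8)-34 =-1226 / 13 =-94.31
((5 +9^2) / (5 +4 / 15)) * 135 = 174150 / 79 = 2204.43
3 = 3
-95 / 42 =-2.26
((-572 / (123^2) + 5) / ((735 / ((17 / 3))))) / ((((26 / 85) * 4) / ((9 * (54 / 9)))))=21696097 / 12849564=1.69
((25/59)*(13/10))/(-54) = -65/6372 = -0.01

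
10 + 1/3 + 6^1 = 49/3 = 16.33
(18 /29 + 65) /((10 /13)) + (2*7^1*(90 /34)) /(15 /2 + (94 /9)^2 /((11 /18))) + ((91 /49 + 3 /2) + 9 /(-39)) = 56324574297 /635484395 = 88.63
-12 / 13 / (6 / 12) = -1.85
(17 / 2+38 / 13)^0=1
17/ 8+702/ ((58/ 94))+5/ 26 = 1140.04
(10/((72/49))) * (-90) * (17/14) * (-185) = 550375/4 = 137593.75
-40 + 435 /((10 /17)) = 1399 /2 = 699.50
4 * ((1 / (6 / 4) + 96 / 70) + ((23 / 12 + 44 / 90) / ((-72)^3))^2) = 8.15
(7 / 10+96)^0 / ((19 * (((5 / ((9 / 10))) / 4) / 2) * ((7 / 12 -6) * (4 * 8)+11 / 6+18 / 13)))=-936 / 2100925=-0.00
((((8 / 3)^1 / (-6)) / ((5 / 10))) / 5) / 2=-4 / 45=-0.09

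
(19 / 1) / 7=19 / 7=2.71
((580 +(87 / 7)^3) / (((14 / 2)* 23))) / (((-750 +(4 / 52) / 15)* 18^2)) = -55733795 / 872241320916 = -0.00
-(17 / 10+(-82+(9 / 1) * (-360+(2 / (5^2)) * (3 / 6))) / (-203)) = -26191 / 1450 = -18.06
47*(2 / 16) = 47 / 8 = 5.88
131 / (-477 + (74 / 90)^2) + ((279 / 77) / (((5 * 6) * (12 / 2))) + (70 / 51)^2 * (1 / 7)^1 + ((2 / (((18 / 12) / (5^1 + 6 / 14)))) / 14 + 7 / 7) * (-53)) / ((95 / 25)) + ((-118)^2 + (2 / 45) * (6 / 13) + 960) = 6205262692694124727 / 417506778123435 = 14862.66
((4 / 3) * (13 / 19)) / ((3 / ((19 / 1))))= 5.78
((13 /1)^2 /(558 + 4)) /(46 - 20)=13 /1124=0.01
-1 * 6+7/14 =-11/2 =-5.50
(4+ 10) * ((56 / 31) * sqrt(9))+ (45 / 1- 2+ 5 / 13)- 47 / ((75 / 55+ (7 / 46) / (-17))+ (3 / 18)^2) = 237249504 / 2782715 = 85.26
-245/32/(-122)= 245/3904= 0.06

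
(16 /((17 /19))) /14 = 152 /119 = 1.28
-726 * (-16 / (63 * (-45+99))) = 1936 / 567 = 3.41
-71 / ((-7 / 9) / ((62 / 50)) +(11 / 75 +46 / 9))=-165075 / 10766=-15.33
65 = 65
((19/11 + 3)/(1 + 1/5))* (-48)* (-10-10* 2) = 62400/11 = 5672.73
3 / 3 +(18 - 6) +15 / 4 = 67 / 4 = 16.75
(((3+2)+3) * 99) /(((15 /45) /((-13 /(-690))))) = 5148 /115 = 44.77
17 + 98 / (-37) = 531 / 37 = 14.35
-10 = -10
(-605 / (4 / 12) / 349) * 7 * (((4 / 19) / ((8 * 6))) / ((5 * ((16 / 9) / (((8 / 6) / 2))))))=-2541 / 212192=-0.01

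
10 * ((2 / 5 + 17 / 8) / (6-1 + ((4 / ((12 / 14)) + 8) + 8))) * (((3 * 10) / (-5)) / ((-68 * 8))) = 909 / 83776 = 0.01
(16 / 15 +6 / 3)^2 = 2116 / 225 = 9.40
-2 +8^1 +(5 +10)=21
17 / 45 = 0.38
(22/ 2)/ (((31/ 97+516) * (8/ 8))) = 97/ 4553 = 0.02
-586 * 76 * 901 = -40126936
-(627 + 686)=-1313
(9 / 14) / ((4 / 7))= 9 / 8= 1.12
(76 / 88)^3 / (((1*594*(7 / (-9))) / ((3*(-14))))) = 6859 / 117128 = 0.06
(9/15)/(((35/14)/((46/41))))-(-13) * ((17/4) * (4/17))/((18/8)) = 55784/9225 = 6.05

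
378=378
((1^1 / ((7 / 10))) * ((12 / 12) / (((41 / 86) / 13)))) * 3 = 33540 / 287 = 116.86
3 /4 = 0.75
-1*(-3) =3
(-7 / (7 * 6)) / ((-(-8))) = -1 / 48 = -0.02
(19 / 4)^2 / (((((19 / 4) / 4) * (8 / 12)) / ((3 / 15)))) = 57 / 10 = 5.70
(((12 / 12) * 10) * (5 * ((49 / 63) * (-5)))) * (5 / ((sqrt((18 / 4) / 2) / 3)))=-17500 / 9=-1944.44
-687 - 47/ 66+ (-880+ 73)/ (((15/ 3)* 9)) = -77621/ 110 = -705.65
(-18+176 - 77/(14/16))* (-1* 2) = -140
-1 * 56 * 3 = -168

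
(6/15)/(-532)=-1/1330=-0.00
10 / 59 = 0.17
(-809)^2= 654481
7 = 7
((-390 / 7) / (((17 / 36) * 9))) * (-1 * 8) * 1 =12480 / 119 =104.87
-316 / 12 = -79 / 3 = -26.33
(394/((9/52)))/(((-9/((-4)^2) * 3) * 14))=-163904/1701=-96.36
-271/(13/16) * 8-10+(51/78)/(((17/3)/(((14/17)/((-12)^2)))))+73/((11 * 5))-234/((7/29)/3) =-22810671017/4084080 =-5585.27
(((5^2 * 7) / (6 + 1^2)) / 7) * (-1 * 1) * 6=-150 / 7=-21.43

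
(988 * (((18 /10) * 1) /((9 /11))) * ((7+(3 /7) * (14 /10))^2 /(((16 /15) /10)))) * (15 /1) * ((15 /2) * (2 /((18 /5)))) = 73562775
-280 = -280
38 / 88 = 19 / 44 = 0.43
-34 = -34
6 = 6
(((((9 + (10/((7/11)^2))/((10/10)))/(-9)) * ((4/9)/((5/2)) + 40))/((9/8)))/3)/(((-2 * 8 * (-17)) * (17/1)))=-1492504/154850535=-0.01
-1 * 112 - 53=-165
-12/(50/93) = -558/25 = -22.32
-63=-63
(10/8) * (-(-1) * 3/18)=5/24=0.21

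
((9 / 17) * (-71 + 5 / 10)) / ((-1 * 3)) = 423 / 34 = 12.44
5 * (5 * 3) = 75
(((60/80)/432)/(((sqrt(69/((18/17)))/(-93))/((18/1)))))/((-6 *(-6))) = -31 *sqrt(2346)/150144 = -0.01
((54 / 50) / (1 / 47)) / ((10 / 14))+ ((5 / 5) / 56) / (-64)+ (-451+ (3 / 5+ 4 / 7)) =-169686653 / 448000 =-378.76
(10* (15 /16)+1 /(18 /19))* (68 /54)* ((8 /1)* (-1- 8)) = -25534 /27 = -945.70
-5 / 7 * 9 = -45 / 7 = -6.43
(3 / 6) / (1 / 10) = 5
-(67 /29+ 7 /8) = -3.19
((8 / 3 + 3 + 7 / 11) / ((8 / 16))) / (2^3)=52 / 33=1.58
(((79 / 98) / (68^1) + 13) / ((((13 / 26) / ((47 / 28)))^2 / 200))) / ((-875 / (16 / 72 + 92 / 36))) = -957722995 / 10285884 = -93.11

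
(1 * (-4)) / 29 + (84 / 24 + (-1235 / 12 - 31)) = -45433 / 348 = -130.55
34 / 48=17 / 24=0.71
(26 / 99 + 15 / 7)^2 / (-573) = -2778889 / 275182677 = -0.01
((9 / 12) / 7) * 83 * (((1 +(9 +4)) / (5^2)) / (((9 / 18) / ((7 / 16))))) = 1743 / 400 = 4.36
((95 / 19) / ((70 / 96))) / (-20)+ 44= 1528 / 35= 43.66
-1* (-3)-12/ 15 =11/ 5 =2.20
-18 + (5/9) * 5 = -137/9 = -15.22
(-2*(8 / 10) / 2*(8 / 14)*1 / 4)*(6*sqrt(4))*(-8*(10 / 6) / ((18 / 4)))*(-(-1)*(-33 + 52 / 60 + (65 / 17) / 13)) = -2078464 / 16065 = -129.38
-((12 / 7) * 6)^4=-26873856 / 2401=-11192.78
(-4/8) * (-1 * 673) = 673/2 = 336.50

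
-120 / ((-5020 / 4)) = 24 / 251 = 0.10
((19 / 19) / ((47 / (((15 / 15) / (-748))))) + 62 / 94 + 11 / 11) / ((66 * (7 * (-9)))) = -58343 / 146178648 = -0.00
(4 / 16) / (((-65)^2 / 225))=9 / 676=0.01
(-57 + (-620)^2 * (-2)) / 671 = -1145.84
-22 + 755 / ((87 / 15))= 3137 / 29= 108.17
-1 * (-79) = 79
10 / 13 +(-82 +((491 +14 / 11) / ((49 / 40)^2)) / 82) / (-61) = 1758542276 / 858700843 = 2.05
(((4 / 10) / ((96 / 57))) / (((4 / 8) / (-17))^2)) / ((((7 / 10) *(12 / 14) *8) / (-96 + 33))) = -3603.47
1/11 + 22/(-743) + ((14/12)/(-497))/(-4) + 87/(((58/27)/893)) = 503684184745/13926792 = 36166.56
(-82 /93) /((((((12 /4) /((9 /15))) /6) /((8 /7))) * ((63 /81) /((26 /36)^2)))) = -55432 /68355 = -0.81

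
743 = 743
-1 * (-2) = 2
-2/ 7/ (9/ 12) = -8/ 21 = -0.38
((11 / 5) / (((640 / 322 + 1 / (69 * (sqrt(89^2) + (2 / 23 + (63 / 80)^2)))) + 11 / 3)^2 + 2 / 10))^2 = 200222393984064218303631999565914206061801 / 42818520829243683708268276725100718345877796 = 0.00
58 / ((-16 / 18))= -65.25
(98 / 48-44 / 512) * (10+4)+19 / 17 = 93017 / 3264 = 28.50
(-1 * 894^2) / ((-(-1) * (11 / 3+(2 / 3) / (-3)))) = -7193124 / 31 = -232036.26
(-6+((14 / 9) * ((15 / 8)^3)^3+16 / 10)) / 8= 148025558117 / 2684354560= 55.14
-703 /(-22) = 703 /22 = 31.95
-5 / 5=-1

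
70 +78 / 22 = 809 / 11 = 73.55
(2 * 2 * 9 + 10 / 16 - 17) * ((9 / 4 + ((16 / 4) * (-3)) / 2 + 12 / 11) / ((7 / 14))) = -18369 / 176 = -104.37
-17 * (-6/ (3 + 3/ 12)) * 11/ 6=748/ 13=57.54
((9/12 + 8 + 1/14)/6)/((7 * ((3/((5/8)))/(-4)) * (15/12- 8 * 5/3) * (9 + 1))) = 247/170520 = 0.00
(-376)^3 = -53157376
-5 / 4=-1.25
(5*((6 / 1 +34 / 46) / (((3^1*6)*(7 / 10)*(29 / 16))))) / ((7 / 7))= 62000 / 42021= 1.48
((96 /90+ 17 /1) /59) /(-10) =-271 /8850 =-0.03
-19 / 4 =-4.75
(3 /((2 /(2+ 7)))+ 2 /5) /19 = 139 /190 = 0.73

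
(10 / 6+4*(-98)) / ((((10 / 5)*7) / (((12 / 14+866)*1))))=-3552814 / 147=-24168.80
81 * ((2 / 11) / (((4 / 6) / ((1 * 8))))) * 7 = 13608 / 11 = 1237.09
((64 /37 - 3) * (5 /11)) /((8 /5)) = -1175 /3256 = -0.36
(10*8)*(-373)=-29840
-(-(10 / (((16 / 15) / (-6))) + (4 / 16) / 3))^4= -12897917761 / 1296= -9952097.04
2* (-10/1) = -20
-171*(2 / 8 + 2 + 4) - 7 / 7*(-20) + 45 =-4015 / 4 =-1003.75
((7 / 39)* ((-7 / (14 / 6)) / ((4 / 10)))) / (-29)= 35 / 754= 0.05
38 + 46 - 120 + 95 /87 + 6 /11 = -32885 /957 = -34.36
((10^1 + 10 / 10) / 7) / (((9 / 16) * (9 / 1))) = 176 / 567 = 0.31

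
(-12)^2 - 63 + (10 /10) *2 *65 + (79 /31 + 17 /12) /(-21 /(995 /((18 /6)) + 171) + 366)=211.01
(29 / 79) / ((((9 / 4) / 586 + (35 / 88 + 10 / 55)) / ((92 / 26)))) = 747736 / 335829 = 2.23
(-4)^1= -4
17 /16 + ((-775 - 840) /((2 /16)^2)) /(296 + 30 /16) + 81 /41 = -537683961 /1563248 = -343.95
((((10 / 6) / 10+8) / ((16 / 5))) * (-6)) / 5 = -49 / 16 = -3.06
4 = 4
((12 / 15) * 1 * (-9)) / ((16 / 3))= -27 / 20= -1.35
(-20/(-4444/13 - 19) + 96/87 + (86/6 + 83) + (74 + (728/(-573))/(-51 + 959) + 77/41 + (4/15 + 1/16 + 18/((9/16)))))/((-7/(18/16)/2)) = -35989460086018071/541694630048320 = -66.44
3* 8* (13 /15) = 104 /5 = 20.80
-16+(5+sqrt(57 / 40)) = -11+sqrt(570) / 20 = -9.81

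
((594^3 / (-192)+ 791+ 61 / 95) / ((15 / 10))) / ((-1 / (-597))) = -164971795403 / 380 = -434136303.69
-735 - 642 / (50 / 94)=-48549 / 25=-1941.96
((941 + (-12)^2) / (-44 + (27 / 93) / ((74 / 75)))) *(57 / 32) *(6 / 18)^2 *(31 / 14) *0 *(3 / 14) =0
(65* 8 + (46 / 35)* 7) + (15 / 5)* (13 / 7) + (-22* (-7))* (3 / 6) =21412 / 35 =611.77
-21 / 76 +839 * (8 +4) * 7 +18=5357523 / 76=70493.72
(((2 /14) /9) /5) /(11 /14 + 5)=2 /3645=0.00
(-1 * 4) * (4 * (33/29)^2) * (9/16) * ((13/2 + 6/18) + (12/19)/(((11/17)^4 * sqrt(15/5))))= -133947/1682 - 27060804 * sqrt(3)/1933459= -103.88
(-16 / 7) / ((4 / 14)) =-8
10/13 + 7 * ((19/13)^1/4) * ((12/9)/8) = 373/312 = 1.20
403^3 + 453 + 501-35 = 65451746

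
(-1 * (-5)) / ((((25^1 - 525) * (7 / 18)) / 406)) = -261 / 25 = -10.44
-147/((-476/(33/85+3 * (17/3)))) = 15519/2890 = 5.37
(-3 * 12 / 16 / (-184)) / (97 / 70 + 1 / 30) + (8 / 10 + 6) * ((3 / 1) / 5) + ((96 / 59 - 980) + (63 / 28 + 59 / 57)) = -8952613183261 / 9220000800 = -971.00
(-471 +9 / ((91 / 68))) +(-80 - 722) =-115231 / 91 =-1266.27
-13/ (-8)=13/ 8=1.62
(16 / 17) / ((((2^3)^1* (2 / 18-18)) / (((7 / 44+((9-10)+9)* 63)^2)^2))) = -311333308051331727 / 732752768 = -424881790.49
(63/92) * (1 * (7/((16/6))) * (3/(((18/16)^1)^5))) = 50176/16767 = 2.99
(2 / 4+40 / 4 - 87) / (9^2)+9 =145 / 18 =8.06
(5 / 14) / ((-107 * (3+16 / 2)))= -5 / 16478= -0.00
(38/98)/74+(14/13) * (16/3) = 812965/141414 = 5.75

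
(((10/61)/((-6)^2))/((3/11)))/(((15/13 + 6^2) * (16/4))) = 715/6364008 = 0.00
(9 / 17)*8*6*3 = 1296 / 17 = 76.24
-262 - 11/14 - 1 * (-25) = -3329/14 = -237.79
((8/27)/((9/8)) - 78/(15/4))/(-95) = 24952/115425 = 0.22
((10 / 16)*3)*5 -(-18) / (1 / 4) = 651 / 8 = 81.38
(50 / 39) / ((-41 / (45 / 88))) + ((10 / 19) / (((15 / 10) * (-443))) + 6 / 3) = 1174434739 / 592186452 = 1.98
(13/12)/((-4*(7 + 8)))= -13/720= -0.02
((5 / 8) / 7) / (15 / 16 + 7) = 10 / 889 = 0.01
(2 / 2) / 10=1 / 10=0.10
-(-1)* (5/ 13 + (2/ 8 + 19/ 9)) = 2.75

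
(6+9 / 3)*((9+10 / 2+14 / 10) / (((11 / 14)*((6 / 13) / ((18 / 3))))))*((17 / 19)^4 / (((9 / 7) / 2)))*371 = 552671486276 / 651605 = 848169.50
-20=-20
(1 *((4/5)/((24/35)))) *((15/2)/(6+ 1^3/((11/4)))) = 11/8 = 1.38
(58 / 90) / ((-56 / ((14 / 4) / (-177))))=29 / 127440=0.00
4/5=0.80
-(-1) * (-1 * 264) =-264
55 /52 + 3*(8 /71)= 5153 /3692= 1.40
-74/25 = -2.96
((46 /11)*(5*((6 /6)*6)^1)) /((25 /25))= 1380 /11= 125.45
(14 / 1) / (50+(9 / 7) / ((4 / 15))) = 392 / 1535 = 0.26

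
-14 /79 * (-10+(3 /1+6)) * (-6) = -84 /79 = -1.06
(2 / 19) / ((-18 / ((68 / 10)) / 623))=-21182 / 855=-24.77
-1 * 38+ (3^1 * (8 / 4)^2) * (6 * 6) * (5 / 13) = 1666 / 13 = 128.15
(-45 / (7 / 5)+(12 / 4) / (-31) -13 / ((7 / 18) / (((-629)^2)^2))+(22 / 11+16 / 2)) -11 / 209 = -21574151988316617 / 4123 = -5232634486615.72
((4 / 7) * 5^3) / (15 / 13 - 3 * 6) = -6500 / 1533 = -4.24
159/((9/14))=247.33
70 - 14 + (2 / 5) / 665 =186202 / 3325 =56.00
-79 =-79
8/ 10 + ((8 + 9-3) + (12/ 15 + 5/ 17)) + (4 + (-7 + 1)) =1181/ 85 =13.89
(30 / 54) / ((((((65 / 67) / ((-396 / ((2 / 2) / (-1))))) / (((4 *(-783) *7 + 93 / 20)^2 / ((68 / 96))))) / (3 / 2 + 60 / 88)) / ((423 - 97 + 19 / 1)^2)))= 8827765952141952432 / 221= 39944642317384400.14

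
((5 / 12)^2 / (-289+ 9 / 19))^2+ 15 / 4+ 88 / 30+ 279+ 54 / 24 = 897149865732797 / 3115824952320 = 287.93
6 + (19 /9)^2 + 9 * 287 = 2593.46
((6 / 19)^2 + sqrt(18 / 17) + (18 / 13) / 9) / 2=595 / 4693 + 3*sqrt(34) / 34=0.64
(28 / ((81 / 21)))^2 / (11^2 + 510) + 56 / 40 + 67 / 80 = 2.32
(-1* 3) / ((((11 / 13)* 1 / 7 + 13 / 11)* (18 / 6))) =-1001 / 1304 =-0.77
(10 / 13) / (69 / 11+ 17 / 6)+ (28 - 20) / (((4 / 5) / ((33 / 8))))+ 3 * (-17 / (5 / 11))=-11073447 / 156260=-70.87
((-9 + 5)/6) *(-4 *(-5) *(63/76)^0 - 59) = 26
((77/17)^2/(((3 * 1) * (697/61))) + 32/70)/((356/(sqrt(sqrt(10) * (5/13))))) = 22327199 * sqrt(13) * 2^(1/4) * 5^(3/4)/97884352020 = 0.00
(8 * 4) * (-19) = -608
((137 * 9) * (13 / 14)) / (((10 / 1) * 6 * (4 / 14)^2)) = 233.76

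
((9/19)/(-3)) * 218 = -654/19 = -34.42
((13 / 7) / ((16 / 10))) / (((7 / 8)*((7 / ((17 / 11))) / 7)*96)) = 1105 / 51744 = 0.02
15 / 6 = 2.50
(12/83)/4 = 3/83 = 0.04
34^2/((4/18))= 5202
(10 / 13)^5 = 100000 / 371293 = 0.27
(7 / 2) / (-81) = -7 / 162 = -0.04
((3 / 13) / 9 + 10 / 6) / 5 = 0.34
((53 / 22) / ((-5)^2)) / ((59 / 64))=1696 / 16225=0.10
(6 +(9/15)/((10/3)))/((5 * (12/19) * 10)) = 0.20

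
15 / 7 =2.14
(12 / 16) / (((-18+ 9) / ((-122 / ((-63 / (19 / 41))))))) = -1159 / 15498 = -0.07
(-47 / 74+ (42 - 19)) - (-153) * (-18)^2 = 3669983 / 74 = 49594.36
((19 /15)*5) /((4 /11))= 209 /12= 17.42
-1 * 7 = -7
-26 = -26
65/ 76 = 0.86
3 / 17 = 0.18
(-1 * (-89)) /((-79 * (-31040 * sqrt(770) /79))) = 89 * sqrt(770) /23900800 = 0.00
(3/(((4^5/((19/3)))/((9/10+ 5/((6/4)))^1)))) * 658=793877/15360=51.68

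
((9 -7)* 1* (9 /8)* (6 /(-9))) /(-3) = 1 /2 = 0.50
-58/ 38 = -29/ 19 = -1.53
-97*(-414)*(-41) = -1646478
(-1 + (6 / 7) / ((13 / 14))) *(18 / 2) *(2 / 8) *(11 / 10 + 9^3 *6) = -393759 / 520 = -757.23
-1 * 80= -80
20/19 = 1.05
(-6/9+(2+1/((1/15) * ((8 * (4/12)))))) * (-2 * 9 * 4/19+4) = 167/114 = 1.46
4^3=64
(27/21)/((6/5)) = 15/14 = 1.07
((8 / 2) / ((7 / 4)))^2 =256 / 49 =5.22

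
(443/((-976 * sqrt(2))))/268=-0.00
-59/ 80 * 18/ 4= -531/ 160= -3.32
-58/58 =-1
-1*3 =-3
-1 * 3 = -3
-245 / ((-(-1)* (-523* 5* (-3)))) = -49 / 1569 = -0.03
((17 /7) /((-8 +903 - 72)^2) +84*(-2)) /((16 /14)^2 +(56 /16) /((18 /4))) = -50181949881 /622465351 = -80.62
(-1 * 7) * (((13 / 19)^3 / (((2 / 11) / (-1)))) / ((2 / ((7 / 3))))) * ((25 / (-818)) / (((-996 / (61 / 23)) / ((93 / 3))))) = 55982251325 / 1542348541152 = 0.04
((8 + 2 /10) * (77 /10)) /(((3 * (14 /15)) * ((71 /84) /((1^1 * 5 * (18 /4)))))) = 85239 /142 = 600.27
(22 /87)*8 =176 /87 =2.02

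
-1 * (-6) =6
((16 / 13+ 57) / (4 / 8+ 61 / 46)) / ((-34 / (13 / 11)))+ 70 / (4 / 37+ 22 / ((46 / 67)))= 459343189 / 429786588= 1.07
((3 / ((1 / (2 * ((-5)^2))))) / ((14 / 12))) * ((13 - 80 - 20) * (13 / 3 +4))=-652500 / 7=-93214.29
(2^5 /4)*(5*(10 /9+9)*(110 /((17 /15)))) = 2002000 /51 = 39254.90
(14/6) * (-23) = -53.67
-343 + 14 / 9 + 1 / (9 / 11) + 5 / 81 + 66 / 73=-2006023 / 5913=-339.26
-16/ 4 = -4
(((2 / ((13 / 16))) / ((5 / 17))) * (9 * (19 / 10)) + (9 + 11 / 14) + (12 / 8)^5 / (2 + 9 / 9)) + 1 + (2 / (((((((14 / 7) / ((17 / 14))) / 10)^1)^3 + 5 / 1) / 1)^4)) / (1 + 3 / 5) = 78158223686543063870326101254471 / 499628096118829565088577157600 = 156.43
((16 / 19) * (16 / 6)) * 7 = 896 / 57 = 15.72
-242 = -242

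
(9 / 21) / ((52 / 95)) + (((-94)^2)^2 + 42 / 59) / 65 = 9921524111 / 8260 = 1201153.04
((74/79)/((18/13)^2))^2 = 39100009/163788804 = 0.24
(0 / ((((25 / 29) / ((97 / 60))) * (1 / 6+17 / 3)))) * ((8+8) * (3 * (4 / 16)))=0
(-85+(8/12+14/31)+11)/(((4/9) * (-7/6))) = 140.56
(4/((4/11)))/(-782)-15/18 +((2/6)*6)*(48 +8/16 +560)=1216.15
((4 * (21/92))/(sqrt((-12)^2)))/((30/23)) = 7/120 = 0.06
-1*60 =-60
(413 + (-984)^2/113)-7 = 1014134/113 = 8974.64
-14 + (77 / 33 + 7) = -14 / 3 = -4.67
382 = 382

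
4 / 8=0.50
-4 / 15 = -0.27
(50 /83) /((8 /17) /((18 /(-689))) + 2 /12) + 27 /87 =3635667 /13144627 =0.28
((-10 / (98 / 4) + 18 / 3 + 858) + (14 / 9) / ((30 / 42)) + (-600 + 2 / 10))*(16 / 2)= 4691704 / 2205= 2127.76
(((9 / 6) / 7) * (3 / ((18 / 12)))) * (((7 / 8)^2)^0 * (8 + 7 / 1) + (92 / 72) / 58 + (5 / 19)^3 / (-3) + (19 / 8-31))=-5.83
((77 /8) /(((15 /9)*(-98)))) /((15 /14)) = -11 /200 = -0.06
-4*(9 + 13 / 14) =-278 / 7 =-39.71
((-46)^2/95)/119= 2116/11305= 0.19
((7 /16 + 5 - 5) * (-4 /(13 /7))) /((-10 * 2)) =49 /1040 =0.05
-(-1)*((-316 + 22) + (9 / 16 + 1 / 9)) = -293.33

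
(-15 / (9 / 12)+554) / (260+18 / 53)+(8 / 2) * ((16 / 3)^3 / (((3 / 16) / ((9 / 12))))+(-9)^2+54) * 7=3869424065 / 186273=20772.87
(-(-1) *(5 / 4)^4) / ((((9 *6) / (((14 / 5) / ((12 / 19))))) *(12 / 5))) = 83125 / 995328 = 0.08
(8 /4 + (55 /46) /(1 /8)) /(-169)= -266 /3887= -0.07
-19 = -19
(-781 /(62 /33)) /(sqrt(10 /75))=-25773 * sqrt(30) /124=-1138.42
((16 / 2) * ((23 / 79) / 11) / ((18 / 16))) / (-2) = -736 / 7821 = -0.09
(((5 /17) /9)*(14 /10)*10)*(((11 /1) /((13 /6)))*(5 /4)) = 1925 /663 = 2.90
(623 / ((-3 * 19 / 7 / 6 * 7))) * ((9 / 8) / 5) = -5607 / 380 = -14.76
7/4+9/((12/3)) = 4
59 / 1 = 59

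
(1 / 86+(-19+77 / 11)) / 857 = -0.01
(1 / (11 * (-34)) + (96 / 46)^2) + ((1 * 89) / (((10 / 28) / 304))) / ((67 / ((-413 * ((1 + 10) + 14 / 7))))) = -402357399657471 / 66278410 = -6070715.93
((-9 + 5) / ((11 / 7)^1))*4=-112 / 11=-10.18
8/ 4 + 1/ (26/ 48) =50/ 13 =3.85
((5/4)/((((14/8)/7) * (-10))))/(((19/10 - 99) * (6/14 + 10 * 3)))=35/206823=0.00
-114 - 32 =-146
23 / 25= 0.92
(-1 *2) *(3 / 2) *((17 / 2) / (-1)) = 51 / 2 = 25.50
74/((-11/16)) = -1184/11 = -107.64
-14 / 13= -1.08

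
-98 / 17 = -5.76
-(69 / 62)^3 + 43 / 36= -394555 / 2144952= -0.18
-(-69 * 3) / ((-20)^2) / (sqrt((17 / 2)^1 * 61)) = 207 * sqrt(2074) / 414800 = 0.02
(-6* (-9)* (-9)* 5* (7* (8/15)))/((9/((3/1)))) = -3024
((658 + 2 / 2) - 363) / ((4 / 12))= 888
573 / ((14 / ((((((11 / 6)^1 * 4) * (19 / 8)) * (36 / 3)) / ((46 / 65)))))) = 7784205 / 644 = 12087.27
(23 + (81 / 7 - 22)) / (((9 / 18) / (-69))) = -12144 / 7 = -1734.86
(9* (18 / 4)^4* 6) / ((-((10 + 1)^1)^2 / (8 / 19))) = -177147 / 2299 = -77.05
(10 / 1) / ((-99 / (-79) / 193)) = 152470 / 99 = 1540.10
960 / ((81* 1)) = 320 / 27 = 11.85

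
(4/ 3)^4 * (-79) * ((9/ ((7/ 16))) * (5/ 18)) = -1426.74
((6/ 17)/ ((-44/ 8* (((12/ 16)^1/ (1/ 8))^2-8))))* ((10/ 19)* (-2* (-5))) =-300/ 24871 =-0.01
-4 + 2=-2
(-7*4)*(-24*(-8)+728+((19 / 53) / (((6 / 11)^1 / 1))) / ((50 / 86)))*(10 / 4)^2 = -161197.83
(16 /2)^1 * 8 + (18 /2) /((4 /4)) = 73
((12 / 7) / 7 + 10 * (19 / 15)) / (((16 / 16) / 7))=1898 / 21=90.38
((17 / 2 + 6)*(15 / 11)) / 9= 145 / 66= 2.20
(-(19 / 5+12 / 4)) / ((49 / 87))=-2958 / 245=-12.07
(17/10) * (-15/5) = -51/10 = -5.10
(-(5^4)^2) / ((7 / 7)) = -390625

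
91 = 91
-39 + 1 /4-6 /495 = -25583 /660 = -38.76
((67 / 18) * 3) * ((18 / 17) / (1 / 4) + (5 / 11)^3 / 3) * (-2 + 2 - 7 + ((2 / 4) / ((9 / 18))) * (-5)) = -571.72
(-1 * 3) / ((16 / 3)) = -0.56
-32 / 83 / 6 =-16 / 249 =-0.06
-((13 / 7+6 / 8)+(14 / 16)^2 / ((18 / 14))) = -12913 / 4032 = -3.20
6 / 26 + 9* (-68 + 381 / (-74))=-633099 / 962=-658.11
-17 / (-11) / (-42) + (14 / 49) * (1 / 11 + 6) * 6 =437 / 42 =10.40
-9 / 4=-2.25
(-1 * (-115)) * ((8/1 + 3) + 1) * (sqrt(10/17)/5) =276 * sqrt(170)/17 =211.68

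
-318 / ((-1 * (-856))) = -159 / 428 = -0.37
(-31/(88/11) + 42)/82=0.46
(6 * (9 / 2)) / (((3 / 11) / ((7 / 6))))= 231 / 2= 115.50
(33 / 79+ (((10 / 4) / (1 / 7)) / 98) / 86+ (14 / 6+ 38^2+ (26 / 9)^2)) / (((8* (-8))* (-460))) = 22421314907 / 453634836480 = 0.05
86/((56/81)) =3483/28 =124.39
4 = 4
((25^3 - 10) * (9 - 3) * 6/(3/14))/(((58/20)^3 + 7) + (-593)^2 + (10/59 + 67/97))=7.46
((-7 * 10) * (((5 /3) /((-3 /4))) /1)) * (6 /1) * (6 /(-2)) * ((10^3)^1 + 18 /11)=-30850400 /11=-2804581.82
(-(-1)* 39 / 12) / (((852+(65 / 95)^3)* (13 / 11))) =75449 / 23384260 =0.00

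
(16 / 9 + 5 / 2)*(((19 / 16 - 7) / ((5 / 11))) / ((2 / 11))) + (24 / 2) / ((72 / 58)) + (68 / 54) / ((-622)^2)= -243342585763 / 835669440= -291.19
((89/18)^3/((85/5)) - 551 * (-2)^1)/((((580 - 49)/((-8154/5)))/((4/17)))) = -16604210207/20716965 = -801.48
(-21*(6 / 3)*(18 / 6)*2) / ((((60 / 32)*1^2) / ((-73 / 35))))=7008 / 25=280.32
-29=-29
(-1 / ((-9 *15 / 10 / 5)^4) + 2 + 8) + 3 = 6898733 / 531441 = 12.98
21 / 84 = 1 / 4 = 0.25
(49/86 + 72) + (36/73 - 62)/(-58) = 13405267/182062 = 73.63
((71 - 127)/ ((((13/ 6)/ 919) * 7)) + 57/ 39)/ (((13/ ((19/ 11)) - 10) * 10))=837767/ 6110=137.11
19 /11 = 1.73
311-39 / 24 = 2475 / 8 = 309.38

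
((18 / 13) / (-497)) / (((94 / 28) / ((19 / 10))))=-342 / 216905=-0.00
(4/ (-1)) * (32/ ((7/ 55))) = -7040/ 7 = -1005.71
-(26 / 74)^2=-169 / 1369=-0.12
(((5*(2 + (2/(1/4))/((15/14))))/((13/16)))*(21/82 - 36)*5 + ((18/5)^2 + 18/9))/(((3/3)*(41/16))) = -2216554528/546325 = -4057.21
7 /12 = 0.58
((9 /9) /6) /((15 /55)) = 11 /18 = 0.61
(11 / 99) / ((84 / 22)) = 11 / 378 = 0.03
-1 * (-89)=89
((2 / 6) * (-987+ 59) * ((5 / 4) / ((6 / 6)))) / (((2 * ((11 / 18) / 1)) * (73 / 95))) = -330600 / 803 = -411.71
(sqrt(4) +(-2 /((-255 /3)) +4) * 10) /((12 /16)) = 2872 /51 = 56.31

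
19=19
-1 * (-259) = 259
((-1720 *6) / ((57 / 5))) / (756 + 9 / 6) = -6880 / 5757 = -1.20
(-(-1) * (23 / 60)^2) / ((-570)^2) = 529 / 1169640000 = 0.00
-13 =-13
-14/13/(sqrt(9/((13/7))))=-2 * sqrt(91)/39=-0.49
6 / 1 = 6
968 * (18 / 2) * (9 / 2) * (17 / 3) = 222156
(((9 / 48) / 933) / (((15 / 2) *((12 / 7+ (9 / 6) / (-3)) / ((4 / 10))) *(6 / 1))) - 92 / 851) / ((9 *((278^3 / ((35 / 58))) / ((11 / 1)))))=-1465536457 / 394901178984060480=-0.00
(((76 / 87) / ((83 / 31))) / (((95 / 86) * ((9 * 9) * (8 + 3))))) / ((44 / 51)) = 45322 / 117955035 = 0.00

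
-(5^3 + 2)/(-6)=127/6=21.17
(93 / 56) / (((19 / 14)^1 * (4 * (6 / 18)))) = 279 / 304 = 0.92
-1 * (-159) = 159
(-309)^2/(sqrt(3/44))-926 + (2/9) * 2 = -8330/9 + 63654 * sqrt(33) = 364738.84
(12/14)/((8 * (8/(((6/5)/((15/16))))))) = 0.02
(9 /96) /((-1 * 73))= -3 /2336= -0.00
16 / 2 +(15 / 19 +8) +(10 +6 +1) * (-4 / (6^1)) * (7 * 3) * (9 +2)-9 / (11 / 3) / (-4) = -2600.60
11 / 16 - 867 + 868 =27 / 16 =1.69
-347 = -347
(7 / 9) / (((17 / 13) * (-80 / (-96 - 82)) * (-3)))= -8099 / 18360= -0.44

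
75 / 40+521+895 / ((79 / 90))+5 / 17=1542.79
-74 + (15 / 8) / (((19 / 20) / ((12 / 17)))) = -23452 / 323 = -72.61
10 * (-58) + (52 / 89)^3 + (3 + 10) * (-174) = -2003381290 / 704969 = -2841.80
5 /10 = 1 /2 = 0.50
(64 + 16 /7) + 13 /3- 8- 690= -13175 /21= -627.38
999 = 999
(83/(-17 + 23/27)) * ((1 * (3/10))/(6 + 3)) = -747/4360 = -0.17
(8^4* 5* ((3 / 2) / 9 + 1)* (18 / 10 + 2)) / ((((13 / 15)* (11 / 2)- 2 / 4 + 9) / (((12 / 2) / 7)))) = 5866.13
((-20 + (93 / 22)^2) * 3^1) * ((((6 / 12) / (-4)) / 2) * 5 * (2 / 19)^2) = 15465 / 698896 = 0.02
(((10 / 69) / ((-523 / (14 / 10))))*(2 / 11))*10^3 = -28000 / 396957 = -0.07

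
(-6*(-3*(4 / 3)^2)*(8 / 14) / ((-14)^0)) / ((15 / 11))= 13.41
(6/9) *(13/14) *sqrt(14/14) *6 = 26/7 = 3.71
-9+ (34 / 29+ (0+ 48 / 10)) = -439 / 145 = -3.03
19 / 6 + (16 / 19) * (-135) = -12599 / 114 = -110.52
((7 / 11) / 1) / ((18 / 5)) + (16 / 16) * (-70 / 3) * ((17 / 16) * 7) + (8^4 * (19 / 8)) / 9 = 718759 / 792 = 907.52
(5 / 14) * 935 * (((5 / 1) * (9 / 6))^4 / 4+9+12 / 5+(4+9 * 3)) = 35622565 / 128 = 278301.29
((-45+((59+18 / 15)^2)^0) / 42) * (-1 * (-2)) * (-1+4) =-44 / 7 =-6.29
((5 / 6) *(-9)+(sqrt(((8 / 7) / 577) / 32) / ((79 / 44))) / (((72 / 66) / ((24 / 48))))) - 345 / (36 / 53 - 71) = -19335 / 7454+121 *sqrt(4039) / 3828972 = -2.59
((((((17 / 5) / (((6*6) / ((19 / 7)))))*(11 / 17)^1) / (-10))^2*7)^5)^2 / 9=25288654453079108622738635968292454605624884801 / 324095507958357005845289689845596160000000000000000000000000000000000000000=0.00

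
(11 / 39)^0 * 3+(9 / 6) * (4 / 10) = 18 / 5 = 3.60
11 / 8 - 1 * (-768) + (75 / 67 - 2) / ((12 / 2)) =1236919 / 1608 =769.23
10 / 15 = 2 / 3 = 0.67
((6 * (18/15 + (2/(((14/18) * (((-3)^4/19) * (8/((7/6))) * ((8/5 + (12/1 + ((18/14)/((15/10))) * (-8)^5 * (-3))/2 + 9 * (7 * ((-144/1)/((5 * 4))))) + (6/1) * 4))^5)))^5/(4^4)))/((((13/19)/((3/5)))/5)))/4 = 367238492543117299879773335167236764350211739044770375608740896100743867561424565856884074732006423390433335131304540892144382759980517833511289656037772400530499249525341205582407329995680702434629197446437432420351931376347/46531193012285817723558024923723956496615522491052776636585103794441230782636640898045740463119722261945744217416754693936422766859129939918584459342017825599505922718927494401609947270564688102506585264653127741069653442560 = 7.89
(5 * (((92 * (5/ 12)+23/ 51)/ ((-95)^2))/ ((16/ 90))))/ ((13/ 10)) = 14835/ 159562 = 0.09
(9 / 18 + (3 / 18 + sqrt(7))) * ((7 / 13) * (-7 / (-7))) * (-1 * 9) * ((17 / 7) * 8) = -311.88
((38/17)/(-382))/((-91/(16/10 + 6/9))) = 38/260715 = 0.00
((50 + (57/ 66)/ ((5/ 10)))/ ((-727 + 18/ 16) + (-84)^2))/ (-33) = -8/ 32307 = -0.00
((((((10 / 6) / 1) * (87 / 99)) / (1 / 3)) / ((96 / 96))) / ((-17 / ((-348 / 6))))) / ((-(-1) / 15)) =42050 / 187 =224.87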